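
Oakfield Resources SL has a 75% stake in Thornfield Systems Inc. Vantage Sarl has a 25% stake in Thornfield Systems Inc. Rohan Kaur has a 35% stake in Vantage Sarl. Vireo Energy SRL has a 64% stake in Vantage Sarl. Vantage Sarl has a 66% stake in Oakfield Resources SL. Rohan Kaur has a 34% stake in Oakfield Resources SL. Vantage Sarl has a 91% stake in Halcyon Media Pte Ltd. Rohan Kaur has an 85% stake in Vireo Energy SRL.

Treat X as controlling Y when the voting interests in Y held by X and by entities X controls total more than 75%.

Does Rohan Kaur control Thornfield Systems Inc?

Rohan holds 85% of Vireo, so Rohan controls Vireo.
Rohan and Vireo together hold 35% + 64% = 99% of Vantage, so Rohan controls Vantage.
Rohan and Vantage together hold 34% + 66% = 100% of Oakfield, so Rohan controls Oakfield.
Oakfield and Vantage together hold 75% + 25% = 100% of Thornfield, so Rohan controls Thornfield.

Yes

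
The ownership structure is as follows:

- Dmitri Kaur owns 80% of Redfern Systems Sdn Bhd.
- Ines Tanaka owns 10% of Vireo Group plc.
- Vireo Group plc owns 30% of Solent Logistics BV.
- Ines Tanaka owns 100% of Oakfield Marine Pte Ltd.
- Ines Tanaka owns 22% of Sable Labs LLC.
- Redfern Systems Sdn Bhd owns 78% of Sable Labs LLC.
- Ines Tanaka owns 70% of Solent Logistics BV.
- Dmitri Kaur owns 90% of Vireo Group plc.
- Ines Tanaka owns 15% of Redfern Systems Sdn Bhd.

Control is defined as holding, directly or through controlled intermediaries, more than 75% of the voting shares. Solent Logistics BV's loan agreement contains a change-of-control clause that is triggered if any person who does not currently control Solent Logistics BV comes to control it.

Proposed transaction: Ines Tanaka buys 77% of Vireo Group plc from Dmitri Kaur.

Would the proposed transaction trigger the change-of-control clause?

The purchase adds only to Ines's holdings (Dmitri's stake shrinks), so Ines is the only person who could newly come to control Solent.
Ines holds 100% of Oakfield, so Ines controls Oakfield.
In Solent, Ines's side holds only 70%, not > 75%.
So before the transaction, Ines does not control Solent.
After the purchase, Ines's direct stake in Vireo rises to 10% + 77% = 87%, and Dmitri's stake falls to 13%.
Ines holds 87% of Vireo, so Ines controls Vireo.
Ines and Vireo together hold 70% + 30% = 100% of Solent, so Ines controls Solent.
Ines did not control Solent before and does after, so the clause is triggered.

Yes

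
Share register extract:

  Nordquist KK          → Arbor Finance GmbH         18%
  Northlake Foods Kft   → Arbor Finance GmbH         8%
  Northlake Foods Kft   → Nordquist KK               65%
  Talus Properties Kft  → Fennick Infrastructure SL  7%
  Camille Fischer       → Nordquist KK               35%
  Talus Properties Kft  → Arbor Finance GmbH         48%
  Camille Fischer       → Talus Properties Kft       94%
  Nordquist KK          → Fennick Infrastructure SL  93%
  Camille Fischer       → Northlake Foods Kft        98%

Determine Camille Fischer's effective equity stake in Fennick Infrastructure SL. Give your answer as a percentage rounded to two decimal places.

Camille reaches Fennick along 3 paths.
Via Northlake → Nordquist: 98% × 65% × 93% = 59.241%.
Via Nordquist: 35% × 93% = 32.55%.
Via Talus: 94% × 7% = 6.58%.
Total: 59.241% + 32.55% + 6.58% = 98.371%.
Rounded: 98.37%.

98.37%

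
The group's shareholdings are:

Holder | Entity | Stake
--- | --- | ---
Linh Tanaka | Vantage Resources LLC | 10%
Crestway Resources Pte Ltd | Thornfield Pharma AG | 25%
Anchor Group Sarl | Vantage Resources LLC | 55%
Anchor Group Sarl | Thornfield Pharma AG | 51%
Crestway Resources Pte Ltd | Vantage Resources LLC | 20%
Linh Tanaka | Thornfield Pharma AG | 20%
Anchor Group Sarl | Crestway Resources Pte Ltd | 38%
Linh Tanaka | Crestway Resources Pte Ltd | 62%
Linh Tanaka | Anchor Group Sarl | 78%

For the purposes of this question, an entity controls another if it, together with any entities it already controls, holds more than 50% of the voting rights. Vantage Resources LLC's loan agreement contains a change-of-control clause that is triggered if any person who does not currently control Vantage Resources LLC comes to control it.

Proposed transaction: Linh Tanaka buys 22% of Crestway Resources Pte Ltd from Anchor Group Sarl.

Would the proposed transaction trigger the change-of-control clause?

No

The purchase adds only to Linh's holdings (Anchor's stake shrinks), so Linh is the only person who could newly come to control Vantage.
Linh holds 78% of Anchor, so Linh controls Anchor.
Linh and Anchor together hold 62% + 38% = 100% of Crestway, so Linh controls Crestway.
Linh and Crestway and Anchor together hold 10% + 20% + 55% = 85% of Vantage, so Linh controls Vantage.
So Linh already controls Vantage before the transaction.
After the purchase, Linh's direct stake in Crestway rises to 62% + 22% = 84%, and Anchor's stake falls to 16%.
Linh controlled Vantage already, so this is not a new person acquiring control; every other person's position is unchanged or reduced.
No new person acquires control, so the clause is not triggered.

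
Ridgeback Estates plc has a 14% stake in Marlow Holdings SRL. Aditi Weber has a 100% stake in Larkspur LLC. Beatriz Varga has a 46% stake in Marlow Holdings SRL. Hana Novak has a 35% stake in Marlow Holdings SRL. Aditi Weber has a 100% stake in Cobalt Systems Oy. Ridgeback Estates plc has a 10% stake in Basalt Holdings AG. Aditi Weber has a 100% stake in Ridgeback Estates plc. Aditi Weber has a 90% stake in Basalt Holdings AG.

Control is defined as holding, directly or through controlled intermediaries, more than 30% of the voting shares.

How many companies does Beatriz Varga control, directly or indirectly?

1

Beatriz holds 46% of Marlow, so Beatriz controls Marlow.
No other company's threshold is met.
Beatriz controls 1 company.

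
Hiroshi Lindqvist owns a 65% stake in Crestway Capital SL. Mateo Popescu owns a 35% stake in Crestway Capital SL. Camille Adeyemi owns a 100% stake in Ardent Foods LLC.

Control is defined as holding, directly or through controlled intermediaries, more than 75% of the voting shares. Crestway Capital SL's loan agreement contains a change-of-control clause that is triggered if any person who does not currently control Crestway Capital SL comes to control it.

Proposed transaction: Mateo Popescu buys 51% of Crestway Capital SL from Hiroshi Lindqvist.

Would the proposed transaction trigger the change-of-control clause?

The purchase adds only to Mateo's holdings (Hiroshi's stake shrinks), so Mateo is the only person who could newly come to control Crestway.
Mateo's largest direct stake is 35% in Crestway, which does not meet the threshold, so Mateo controls no company.
In Crestway, Mateo's side holds only 35%, not > 75%.
So before the transaction, Mateo does not control Crestway.
After the purchase, Mateo's direct stake in Crestway rises to 35% + 51% = 86%, and Hiroshi's stake falls to 14%.
Mateo holds 86% of Crestway, so Mateo controls Crestway.
Mateo did not control Crestway before and does after, so the clause is triggered.

Yes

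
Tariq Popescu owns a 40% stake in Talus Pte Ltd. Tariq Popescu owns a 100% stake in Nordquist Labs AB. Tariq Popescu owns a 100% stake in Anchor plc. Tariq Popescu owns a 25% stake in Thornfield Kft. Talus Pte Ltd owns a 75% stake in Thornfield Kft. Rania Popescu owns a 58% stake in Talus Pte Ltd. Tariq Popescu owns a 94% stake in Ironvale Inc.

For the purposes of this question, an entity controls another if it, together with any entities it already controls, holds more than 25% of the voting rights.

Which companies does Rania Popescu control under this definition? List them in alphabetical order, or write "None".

Talus Pte Ltd, Thornfield Kft

Rania holds 58% of Talus, so Rania controls Talus.
Talus holds 75% of Thornfield, so Rania controls Thornfield.
No other company's threshold is met.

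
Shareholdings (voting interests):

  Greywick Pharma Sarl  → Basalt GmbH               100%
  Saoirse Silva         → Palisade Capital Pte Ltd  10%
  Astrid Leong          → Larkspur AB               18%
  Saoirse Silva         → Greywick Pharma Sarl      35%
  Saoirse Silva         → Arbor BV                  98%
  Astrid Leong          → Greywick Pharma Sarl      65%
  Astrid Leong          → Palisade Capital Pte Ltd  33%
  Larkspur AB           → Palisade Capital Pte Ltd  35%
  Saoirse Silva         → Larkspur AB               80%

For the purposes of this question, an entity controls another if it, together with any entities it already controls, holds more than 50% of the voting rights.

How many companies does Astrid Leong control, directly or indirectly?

2

Astrid holds 65% of Greywick, so Astrid controls Greywick.
Greywick holds 100% of Basalt, so Astrid controls Basalt.
No other company's threshold is met.
Astrid controls 2 companies.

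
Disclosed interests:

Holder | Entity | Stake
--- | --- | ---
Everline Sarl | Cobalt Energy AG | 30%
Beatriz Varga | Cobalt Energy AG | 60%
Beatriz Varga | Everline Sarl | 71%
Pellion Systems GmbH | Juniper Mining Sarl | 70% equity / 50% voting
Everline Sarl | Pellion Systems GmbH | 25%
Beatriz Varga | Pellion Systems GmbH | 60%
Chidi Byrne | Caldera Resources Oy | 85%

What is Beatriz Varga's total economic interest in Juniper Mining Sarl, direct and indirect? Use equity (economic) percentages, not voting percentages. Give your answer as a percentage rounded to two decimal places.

Beatriz reaches Juniper along 2 paths.
Via Everline → Pellion: 71% × 25% × 70% = 12.425%.
Via Pellion: 60% × 70% = 42%.
Total: 12.425% + 42% = 54.425%.
Rounded: 54.43%.

54.43%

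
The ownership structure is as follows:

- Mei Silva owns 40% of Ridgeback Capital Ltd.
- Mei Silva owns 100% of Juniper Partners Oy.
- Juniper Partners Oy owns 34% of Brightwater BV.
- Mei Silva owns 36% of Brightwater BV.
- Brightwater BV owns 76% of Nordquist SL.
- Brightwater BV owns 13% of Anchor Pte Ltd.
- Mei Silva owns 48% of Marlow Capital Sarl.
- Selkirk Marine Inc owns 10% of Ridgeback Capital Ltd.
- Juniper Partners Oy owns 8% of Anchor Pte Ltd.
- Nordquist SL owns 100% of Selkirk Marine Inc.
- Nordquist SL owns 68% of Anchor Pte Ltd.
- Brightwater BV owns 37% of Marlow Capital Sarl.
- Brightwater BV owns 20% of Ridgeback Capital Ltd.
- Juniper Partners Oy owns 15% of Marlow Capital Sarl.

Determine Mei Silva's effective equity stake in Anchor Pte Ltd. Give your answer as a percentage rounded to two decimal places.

Mei reaches Anchor along 5 paths.
Via Brightwater: 36% × 13% = 4.68%.
Via Juniper → Brightwater: 100% × 34% × 13% = 4.42%.
Via Brightwater → Nordquist: 36% × 76% × 68% = 18.6048%.
Via Juniper → Brightwater → Nordquist: 100% × 34% × 76% × 68% = 17.5712%.
Via Juniper: 100% × 8% = 8%.
Total: 4.68% + 4.42% + 18.6048% + 17.5712% + 8% = 53.276%.
Rounded: 53.28%.

53.28%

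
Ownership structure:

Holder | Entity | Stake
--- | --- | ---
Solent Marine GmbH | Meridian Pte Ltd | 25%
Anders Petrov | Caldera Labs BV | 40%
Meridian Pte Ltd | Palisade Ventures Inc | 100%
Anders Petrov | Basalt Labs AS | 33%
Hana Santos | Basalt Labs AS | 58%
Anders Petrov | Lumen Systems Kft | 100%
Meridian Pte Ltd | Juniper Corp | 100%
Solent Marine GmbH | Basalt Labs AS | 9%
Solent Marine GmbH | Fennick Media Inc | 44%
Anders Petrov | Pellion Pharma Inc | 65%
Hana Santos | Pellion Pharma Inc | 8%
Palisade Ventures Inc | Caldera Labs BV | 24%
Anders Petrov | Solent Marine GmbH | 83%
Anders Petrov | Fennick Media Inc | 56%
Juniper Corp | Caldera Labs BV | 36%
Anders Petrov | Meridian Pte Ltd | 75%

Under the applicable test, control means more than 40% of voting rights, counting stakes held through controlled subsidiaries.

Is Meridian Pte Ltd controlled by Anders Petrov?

Yes

Anders holds 83% of Solent, so Anders controls Solent.
Anders and Solent together hold 75% + 25% = 100% of Meridian, so Anders controls Meridian.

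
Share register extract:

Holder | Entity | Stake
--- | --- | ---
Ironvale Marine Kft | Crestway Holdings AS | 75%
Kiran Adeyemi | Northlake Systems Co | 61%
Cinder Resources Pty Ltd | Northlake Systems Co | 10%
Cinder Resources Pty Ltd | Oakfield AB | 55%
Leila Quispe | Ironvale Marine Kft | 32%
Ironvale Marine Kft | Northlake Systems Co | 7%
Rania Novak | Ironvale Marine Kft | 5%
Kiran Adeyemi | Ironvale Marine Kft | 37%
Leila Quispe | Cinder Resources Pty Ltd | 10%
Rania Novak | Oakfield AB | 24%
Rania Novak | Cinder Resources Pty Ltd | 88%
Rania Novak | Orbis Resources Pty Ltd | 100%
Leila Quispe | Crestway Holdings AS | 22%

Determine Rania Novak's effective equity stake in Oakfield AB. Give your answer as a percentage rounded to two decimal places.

Rania reaches Oakfield along 2 paths.
Direct stake: 24% = 24%.
Via Cinder: 88% × 55% = 48.4%.
Total: 24% + 48.4% = 72.4%.
Rounded: 72.40%.

72.40%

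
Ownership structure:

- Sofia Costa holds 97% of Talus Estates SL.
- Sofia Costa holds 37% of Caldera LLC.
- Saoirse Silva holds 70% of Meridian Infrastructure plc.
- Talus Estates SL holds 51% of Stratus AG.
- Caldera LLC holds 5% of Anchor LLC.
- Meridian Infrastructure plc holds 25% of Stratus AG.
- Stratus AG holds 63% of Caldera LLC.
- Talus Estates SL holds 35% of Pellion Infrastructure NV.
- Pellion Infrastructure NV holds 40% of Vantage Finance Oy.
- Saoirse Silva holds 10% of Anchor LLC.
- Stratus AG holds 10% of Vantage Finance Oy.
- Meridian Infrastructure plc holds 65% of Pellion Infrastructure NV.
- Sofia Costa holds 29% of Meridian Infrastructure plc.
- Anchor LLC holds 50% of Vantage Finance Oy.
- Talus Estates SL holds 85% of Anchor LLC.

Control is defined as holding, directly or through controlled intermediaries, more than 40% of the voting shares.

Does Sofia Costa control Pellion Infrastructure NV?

Sofia holds 97% of Talus, so Sofia controls Talus.
Talus holds 51% of Stratus, so Sofia controls Stratus.
Sofia and Stratus together hold 37% + 63% = 100% of Caldera, so Sofia controls Caldera.
Talus and Caldera together hold 85% + 5% = 90% of Anchor, so Sofia controls Anchor.
Anchor and Stratus together hold 50% + 10% = 60% of Vantage, so Sofia controls Vantage.
In Pellion, Sofia's side holds only 35%, not > 40%.
So Sofia does not control Pellion.

No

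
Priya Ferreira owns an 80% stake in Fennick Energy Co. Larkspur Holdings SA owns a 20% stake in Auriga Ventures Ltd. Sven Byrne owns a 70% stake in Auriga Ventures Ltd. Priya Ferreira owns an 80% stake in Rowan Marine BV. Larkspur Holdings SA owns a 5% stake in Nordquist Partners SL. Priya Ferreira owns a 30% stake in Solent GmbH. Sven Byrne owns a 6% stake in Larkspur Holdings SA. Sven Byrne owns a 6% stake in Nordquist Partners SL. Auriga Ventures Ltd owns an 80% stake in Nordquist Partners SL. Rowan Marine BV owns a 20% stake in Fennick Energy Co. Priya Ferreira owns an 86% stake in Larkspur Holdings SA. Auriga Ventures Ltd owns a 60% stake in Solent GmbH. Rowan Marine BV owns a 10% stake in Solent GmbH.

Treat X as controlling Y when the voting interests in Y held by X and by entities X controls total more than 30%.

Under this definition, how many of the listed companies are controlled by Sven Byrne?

3

Sven holds 70% of Auriga, so Sven controls Auriga.
Auriga and Sven together hold 80% + 6% = 86% of Nordquist, so Sven controls Nordquist.
Auriga holds 60% of Solent, so Sven controls Solent.
No other company's threshold is met.
Sven controls 3 companies.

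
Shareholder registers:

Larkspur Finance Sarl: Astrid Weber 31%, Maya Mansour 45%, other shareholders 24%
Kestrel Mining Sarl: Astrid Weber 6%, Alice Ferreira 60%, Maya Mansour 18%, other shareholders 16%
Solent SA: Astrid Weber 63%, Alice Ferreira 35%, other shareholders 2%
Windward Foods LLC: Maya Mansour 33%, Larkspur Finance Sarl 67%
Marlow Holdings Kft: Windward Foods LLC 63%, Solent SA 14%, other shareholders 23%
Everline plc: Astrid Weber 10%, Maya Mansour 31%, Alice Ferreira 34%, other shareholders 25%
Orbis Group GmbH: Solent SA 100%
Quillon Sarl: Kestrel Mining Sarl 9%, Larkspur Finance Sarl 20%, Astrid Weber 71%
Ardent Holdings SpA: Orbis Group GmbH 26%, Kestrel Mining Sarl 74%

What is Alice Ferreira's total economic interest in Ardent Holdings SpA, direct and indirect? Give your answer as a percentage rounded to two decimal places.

53.50%

Alice reaches Ardent along 2 paths.
Via Solent → Orbis: 35% × 100% × 26% = 9.1%.
Via Kestrel: 60% × 74% = 44.4%.
Total: 9.1% + 44.4% = 53.5%.
Rounded: 53.50%.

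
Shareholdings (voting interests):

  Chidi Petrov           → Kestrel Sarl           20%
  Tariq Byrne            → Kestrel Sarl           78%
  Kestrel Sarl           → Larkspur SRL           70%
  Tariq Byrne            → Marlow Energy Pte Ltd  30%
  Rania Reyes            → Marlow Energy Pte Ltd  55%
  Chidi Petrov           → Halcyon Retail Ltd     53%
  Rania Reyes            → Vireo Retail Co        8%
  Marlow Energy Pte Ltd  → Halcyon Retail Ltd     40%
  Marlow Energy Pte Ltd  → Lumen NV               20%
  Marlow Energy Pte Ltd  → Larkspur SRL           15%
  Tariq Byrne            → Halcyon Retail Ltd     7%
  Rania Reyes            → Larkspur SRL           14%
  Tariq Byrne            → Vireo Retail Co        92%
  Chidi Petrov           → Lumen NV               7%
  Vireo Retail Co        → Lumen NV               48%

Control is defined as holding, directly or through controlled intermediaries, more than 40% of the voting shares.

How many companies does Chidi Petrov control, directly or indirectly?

Chidi holds 53% of Halcyon, so Chidi controls Halcyon.
No other company's threshold is met.
Chidi controls 1 company.

1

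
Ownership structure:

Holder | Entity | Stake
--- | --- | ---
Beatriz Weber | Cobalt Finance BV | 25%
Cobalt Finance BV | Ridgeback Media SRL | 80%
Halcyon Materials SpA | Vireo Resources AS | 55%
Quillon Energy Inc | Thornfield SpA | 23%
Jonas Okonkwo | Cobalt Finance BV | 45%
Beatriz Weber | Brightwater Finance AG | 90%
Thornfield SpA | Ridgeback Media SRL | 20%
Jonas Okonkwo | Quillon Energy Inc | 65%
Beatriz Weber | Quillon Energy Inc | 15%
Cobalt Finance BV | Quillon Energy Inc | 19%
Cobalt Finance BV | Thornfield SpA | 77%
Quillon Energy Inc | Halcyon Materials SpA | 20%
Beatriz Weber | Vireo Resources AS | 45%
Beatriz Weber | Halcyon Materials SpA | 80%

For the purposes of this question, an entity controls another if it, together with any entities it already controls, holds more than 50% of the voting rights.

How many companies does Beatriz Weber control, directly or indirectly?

3

Beatriz holds 90% of Brightwater, so Beatriz controls Brightwater.
Beatriz holds 80% of Halcyon, so Beatriz controls Halcyon.
Halcyon and Beatriz together hold 55% + 45% = 100% of Vireo, so Beatriz controls Vireo.
No other company's threshold is met.
Beatriz controls 3 companies.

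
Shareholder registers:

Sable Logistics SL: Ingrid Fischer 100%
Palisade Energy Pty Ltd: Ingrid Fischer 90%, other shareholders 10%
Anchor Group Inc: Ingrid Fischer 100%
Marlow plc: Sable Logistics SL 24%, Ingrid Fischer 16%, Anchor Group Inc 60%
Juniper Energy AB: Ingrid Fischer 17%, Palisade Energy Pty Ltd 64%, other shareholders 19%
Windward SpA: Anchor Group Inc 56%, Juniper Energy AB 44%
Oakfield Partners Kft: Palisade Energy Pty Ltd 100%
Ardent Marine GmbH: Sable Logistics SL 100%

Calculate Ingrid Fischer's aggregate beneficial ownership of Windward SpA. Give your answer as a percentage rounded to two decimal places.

88.82%

Ingrid reaches Windward along 3 paths.
Via Anchor: 100% × 56% = 56%.
Via Juniper: 17% × 44% = 7.48%.
Via Palisade → Juniper: 90% × 64% × 44% = 25.344%.
Total: 56% + 7.48% + 25.344% = 88.824%.
Rounded: 88.82%.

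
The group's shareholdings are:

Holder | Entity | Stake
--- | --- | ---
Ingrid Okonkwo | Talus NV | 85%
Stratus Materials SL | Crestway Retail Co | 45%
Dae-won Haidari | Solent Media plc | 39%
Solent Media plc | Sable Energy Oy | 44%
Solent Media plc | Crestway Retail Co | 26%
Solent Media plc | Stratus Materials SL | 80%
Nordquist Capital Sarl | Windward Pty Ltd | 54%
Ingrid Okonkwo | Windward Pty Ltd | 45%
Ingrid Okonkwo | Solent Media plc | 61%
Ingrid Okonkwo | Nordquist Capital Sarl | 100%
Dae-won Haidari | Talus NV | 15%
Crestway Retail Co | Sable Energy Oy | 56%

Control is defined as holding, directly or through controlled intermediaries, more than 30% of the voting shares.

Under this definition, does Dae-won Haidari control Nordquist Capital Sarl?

Dae-won holds 39% of Solent, so Dae-won controls Solent.
Solent holds 80% of Stratus, so Dae-won controls Stratus.
Stratus and Solent together hold 45% + 26% = 71% of Crestway, so Dae-won controls Crestway.
Crestway and Solent together hold 56% + 44% = 100% of Sable, so Dae-won controls Sable.
Neither Dae-won nor any entity Dae-won controls holds any voting interest in Nordquist.
So Dae-won does not control Nordquist.

No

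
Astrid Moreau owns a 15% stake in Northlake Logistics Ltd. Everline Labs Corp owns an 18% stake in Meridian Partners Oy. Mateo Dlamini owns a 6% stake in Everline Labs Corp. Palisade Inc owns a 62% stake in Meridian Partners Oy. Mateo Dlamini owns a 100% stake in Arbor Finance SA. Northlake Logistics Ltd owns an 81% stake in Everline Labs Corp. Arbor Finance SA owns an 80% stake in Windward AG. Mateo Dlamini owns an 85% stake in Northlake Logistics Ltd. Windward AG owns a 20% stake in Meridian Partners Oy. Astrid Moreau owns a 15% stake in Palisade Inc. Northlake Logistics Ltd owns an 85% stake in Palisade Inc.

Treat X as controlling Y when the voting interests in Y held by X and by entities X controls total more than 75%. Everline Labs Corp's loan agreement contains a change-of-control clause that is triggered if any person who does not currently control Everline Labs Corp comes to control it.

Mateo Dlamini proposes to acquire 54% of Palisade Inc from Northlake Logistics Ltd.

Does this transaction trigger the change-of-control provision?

The purchase adds only to Mateo's holdings (Northlake's stake shrinks), so Mateo is the only person who could newly come to control Everline.
Mateo holds 85% of Northlake, so Mateo controls Northlake.
Northlake and Mateo together hold 81% + 6% = 87% of Everline, so Mateo controls Everline.
So Mateo already controls Everline before the transaction.
After the purchase, Mateo holds 54% of Palisade directly, and Northlake's stake falls to 31%.
Mateo controlled Everline already, so this is not a new person acquiring control; every other person's position is unchanged or reduced.
No new person acquires control, so the clause is not triggered.

No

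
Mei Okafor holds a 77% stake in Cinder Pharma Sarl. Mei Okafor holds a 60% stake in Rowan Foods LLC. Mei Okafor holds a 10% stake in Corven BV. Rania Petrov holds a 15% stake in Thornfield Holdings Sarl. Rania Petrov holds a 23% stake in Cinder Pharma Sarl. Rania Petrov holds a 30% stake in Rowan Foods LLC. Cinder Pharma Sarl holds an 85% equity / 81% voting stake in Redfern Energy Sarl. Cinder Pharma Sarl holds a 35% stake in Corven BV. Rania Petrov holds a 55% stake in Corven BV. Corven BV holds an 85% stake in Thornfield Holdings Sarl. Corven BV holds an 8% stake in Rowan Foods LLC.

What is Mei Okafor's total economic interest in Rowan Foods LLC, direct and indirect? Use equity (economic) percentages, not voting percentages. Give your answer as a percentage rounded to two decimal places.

62.96%

Mei reaches Rowan along 3 paths.
Via Corven: 10% × 8% = 0.8%.
Via Cinder → Corven: 77% × 35% × 8% = 2.156%.
Direct stake: 60% = 60%.
Total: 0.8% + 2.156% + 60% = 62.956%.
Rounded: 62.96%.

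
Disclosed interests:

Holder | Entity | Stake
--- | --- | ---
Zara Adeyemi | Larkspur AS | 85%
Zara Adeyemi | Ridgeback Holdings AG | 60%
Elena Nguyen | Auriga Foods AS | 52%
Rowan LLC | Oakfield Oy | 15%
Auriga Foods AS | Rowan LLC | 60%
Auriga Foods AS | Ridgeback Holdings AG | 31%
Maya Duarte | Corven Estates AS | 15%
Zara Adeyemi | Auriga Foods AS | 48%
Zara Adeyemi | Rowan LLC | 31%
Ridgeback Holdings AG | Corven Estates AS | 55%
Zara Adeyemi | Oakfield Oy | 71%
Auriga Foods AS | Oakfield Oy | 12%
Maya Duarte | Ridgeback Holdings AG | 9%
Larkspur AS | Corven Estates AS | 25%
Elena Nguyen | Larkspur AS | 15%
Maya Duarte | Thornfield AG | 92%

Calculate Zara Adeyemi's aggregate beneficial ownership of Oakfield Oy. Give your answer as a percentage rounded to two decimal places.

85.73%

Zara reaches Oakfield along 4 paths.
Via Auriga → Rowan: 48% × 60% × 15% = 4.32%.
Via Rowan: 31% × 15% = 4.65%.
Direct stake: 71% = 71%.
Via Auriga: 48% × 12% = 5.76%.
Total: 4.32% + 4.65% + 71% + 5.76% = 85.73%.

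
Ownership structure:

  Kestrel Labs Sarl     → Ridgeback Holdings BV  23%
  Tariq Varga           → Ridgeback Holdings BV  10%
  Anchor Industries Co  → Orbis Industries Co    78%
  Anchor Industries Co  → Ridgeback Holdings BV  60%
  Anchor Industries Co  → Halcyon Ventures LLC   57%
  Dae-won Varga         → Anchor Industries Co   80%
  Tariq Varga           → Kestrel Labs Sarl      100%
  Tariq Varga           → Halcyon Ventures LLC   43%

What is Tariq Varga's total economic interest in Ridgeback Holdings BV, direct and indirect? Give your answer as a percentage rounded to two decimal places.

Tariq reaches Ridgeback along 2 paths.
Via Kestrel: 100% × 23% = 23%.
Direct stake: 10% = 10%.
Total: 23% + 10% = 33%.
Rounded: 33.00%.

33.00%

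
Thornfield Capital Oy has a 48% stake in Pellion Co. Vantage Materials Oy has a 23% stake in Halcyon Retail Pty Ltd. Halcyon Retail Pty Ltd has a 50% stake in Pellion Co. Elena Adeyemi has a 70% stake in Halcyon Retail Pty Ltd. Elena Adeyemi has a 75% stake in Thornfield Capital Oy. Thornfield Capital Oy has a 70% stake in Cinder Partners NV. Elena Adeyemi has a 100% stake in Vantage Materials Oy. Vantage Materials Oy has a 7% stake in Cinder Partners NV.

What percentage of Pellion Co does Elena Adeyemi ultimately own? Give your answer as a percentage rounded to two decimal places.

Elena reaches Pellion along 3 paths.
Via Vantage → Halcyon: 100% × 23% × 50% = 11.5%.
Via Halcyon: 70% × 50% = 35%.
Via Thornfield: 75% × 48% = 36%.
Total: 11.5% + 35% + 36% = 82.5%.
Rounded: 82.50%.

82.50%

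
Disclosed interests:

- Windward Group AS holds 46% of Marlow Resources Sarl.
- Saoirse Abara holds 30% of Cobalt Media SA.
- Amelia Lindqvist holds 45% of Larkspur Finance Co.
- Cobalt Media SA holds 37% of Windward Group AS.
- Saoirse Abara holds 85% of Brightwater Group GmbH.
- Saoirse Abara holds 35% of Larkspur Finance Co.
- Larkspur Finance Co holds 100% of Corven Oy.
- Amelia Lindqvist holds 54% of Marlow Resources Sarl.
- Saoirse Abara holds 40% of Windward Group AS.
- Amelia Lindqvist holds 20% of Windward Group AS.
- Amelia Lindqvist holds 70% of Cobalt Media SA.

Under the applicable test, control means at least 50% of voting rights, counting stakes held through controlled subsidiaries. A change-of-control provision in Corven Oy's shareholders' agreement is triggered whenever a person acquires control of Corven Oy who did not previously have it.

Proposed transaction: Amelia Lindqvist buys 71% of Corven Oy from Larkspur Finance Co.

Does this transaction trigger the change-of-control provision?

Yes

The purchase adds only to Amelia's holdings (Larkspur's stake shrinks), so Amelia is the only person who could newly come to control Corven.
Amelia holds 70% of Cobalt, so Amelia controls Cobalt.
Cobalt and Amelia together hold 37% + 20% = 57% of Windward, so Amelia controls Windward.
Windward and Amelia together hold 46% + 54% = 100% of Marlow, so Amelia controls Marlow.
Neither Amelia nor any entity Amelia controls holds any voting interest in Corven.
So before the transaction, Amelia does not control Corven.
After the purchase, Amelia holds 71% of Corven directly, and Larkspur's stake falls to 29%.
Amelia holds 71% of Corven, so Amelia controls Corven.
Amelia did not control Corven before and does after, so the clause is triggered.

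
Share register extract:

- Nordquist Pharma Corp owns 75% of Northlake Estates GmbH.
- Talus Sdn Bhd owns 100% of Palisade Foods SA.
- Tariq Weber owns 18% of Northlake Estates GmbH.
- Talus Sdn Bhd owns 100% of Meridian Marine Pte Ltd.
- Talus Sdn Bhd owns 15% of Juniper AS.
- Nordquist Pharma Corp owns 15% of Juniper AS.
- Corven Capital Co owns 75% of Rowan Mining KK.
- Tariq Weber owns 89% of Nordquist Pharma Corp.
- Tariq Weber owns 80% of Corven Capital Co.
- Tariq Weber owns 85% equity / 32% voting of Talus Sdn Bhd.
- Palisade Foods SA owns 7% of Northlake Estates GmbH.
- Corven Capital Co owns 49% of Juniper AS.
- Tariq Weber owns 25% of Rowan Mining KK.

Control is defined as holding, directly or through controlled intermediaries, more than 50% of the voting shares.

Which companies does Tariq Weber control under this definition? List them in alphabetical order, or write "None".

Corven Capital Co, Juniper AS, Nordquist Pharma Corp, Northlake Estates GmbH, Rowan Mining KK

Tariq holds 80% of Corven, so Tariq controls Corven.
Tariq and Corven together hold 25% + 75% = 100% of Rowan, so Tariq controls Rowan.
Tariq holds 89% of Nordquist, so Tariq controls Nordquist.
Corven and Nordquist together hold 49% + 15% = 64% of Juniper, so Tariq controls Juniper.
Nordquist and Tariq together hold 75% + 18% = 93% of Northlake, so Tariq controls Northlake.
No other company's threshold is met.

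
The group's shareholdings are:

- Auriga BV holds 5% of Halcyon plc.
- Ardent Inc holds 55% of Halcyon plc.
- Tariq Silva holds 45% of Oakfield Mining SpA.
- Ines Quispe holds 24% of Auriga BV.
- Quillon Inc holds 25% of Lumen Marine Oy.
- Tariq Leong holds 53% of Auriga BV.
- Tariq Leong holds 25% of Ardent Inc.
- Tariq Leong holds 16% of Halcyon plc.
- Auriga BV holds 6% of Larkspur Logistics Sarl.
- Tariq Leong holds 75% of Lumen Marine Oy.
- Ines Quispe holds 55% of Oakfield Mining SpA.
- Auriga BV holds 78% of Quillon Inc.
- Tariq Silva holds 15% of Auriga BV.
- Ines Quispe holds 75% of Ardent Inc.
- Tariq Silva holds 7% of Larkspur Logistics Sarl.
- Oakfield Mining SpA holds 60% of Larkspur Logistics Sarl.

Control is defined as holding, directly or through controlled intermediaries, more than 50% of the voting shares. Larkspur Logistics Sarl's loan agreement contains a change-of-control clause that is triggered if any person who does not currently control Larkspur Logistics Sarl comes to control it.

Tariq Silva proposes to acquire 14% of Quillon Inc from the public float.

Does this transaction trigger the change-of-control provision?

The purchase changes only Tariq Silva's holdings, so Tariq Silva is the only person who could newly come to control Larkspur.
Tariq Silva's largest direct stake is 45% in Oakfield, which does not meet the threshold, so Tariq Silva controls no company.
In Larkspur, Tariq Silva's side holds only 7%, not > 50%.
So before the transaction, Tariq Silva does not control Larkspur.
After the purchase, Tariq Silva holds 14% of Quillon directly.
Tariq Silva's side now holds 14% of Quillon, not > 50%, so Tariq Silva still does not control Quillon.
After the transaction, Tariq Silva's side holds 7% of Larkspur, not > 50%, so Tariq Silva still does not control Larkspur.
No new person acquires control, so the clause is not triggered.

No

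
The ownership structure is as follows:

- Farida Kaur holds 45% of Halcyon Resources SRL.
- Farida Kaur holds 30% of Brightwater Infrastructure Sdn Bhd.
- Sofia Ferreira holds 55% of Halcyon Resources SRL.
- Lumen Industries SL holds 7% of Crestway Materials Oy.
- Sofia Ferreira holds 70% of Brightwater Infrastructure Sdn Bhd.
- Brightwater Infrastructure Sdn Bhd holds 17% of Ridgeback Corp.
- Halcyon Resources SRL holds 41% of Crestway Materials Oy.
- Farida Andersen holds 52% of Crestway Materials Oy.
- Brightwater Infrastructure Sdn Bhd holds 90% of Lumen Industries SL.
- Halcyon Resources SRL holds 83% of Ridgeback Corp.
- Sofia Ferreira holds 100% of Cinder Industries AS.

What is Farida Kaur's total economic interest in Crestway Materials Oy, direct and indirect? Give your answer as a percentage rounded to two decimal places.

Farida Kaur reaches Crestway along 2 paths.
Via Brightwater → Lumen: 30% × 90% × 7% = 1.89%.
Via Halcyon: 45% × 41% = 18.45%.
Total: 1.89% + 18.45% = 20.34%.

20.34%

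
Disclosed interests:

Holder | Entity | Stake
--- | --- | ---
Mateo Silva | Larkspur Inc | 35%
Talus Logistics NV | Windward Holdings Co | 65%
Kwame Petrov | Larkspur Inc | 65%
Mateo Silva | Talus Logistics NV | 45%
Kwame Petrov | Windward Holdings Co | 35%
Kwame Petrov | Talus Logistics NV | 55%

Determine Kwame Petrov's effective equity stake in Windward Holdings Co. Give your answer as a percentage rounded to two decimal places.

Kwame reaches Windward along 2 paths.
Via Talus: 55% × 65% = 35.75%.
Direct stake: 35% = 35%.
Total: 35.75% + 35% = 70.75%.

70.75%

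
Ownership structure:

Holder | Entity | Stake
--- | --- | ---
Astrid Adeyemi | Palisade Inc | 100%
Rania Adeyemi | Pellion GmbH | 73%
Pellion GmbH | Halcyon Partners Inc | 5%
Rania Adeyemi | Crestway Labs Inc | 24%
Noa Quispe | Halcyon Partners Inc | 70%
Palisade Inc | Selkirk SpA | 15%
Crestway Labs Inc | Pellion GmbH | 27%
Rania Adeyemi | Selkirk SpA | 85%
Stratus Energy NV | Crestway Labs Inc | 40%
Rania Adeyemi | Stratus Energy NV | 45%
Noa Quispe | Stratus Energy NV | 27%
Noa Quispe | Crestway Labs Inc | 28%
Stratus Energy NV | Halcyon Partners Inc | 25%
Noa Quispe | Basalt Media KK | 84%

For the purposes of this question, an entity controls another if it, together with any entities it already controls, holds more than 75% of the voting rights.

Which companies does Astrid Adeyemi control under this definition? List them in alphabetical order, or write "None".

Astrid holds 100% of Palisade, so Astrid controls Palisade.
No other company's threshold is met.

Palisade Inc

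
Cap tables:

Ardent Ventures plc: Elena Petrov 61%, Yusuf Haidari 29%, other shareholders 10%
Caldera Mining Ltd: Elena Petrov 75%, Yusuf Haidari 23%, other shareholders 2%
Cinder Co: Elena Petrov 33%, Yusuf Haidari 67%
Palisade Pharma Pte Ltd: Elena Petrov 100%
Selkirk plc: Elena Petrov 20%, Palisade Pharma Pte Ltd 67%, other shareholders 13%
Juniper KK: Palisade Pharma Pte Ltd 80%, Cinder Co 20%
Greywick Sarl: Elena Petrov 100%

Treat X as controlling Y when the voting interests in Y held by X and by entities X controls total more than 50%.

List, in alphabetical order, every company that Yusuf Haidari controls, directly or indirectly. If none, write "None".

Yusuf holds 67% of Cinder, so Yusuf controls Cinder.
No other company's threshold is met.

Cinder Co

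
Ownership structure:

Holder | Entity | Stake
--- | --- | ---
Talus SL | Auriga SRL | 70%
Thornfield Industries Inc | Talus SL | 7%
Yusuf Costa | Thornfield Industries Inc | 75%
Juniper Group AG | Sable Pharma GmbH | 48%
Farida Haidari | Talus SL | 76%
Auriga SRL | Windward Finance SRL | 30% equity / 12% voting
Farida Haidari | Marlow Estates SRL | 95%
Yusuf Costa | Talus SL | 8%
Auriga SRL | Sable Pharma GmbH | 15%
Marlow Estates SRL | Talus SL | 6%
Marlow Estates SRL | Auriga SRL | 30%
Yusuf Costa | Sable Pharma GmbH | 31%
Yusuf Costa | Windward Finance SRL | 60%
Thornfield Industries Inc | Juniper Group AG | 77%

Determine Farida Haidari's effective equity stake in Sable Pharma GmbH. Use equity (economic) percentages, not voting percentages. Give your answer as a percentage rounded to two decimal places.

12.85%

Farida reaches Sable along 3 paths.
Via Marlow → Talus → Auriga: 95% × 6% × 70% × 15% = 0.5985%.
Via Talus → Auriga: 76% × 70% × 15% = 7.98%.
Via Marlow → Auriga: 95% × 30% × 15% = 4.275%.
Total: 0.5985% + 7.98% + 4.275% = 12.8535%.
Rounded: 12.85%.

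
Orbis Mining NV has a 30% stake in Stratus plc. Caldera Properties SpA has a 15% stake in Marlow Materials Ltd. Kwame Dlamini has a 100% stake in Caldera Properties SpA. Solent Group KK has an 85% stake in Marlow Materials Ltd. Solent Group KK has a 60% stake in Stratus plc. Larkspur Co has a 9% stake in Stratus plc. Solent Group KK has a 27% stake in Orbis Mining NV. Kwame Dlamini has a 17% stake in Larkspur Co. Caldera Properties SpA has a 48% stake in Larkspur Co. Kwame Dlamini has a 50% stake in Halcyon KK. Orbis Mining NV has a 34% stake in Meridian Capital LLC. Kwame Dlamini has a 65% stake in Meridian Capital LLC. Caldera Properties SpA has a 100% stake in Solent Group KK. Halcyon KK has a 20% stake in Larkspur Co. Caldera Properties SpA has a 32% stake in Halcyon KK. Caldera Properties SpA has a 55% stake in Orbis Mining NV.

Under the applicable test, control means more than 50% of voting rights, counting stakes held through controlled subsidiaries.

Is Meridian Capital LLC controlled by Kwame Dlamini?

Yes

Kwame holds 100% of Caldera, so Kwame controls Caldera.
Caldera holds 100% of Solent, so Kwame controls Solent.
Solent and Caldera together hold 27% + 55% = 82% of Orbis, so Kwame controls Orbis.
Kwame and Orbis together hold 65% + 34% = 99% of Meridian, so Kwame controls Meridian.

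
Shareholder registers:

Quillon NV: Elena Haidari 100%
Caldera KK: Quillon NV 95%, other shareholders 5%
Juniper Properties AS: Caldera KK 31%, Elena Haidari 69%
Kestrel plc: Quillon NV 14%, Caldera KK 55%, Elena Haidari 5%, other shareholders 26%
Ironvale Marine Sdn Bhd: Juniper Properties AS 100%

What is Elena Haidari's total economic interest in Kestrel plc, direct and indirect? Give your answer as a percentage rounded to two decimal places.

Elena reaches Kestrel along 3 paths.
Via Quillon: 100% × 14% = 14%.
Via Quillon → Caldera: 100% × 95% × 55% = 52.25%.
Direct stake: 5% = 5%.
Total: 14% + 52.25% + 5% = 71.25%.

71.25%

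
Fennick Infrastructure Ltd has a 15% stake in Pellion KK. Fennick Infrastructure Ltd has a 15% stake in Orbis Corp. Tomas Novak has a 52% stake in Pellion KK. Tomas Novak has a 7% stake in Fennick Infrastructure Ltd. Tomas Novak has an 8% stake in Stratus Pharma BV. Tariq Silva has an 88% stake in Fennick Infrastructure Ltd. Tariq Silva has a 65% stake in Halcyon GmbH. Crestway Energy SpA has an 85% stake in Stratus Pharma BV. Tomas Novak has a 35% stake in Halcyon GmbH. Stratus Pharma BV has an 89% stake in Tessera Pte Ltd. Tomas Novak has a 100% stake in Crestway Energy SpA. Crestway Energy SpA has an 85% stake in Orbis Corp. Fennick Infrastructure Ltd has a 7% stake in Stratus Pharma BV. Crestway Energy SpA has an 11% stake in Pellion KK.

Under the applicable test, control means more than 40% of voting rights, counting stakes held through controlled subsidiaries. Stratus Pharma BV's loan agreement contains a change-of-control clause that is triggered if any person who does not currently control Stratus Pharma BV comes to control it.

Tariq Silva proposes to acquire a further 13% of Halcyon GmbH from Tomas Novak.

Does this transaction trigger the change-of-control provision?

No

The purchase adds only to Tariq's holdings (Tomas's stake shrinks), so Tariq is the only person who could newly come to control Stratus.
Tariq holds 88% of Fennick, so Tariq controls Fennick.
Tariq holds 65% of Halcyon, so Tariq controls Halcyon.
In Stratus, Tariq's side holds only 7%, not > 40%.
So before the transaction, Tariq does not control Stratus.
After the purchase, Tariq's direct stake in Halcyon rises to 65% + 13% = 78%, and Tomas's stake falls to 22%.
Tariq holds 78% of Halcyon, so Tariq controls Halcyon.
After the transaction, Tariq's side holds 7% of Stratus, not > 40%, so Tariq still does not control Stratus.
No new person acquires control, so the clause is not triggered.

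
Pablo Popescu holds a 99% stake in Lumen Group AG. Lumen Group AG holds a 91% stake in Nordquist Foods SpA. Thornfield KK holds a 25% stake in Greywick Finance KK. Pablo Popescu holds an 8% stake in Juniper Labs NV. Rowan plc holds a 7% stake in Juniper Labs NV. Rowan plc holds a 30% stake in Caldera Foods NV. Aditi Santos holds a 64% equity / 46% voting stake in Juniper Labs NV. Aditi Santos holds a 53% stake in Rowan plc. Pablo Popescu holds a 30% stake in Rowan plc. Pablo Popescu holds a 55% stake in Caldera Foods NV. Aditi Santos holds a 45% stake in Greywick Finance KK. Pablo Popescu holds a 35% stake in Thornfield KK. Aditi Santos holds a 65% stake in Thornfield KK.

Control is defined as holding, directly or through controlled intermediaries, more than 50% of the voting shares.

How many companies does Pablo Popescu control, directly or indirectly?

Pablo holds 99% of Lumen, so Pablo controls Lumen.
Lumen holds 91% of Nordquist, so Pablo controls Nordquist.
Pablo holds 55% of Caldera, so Pablo controls Caldera.
No other company's threshold is met.
Pablo controls 3 companies.

3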